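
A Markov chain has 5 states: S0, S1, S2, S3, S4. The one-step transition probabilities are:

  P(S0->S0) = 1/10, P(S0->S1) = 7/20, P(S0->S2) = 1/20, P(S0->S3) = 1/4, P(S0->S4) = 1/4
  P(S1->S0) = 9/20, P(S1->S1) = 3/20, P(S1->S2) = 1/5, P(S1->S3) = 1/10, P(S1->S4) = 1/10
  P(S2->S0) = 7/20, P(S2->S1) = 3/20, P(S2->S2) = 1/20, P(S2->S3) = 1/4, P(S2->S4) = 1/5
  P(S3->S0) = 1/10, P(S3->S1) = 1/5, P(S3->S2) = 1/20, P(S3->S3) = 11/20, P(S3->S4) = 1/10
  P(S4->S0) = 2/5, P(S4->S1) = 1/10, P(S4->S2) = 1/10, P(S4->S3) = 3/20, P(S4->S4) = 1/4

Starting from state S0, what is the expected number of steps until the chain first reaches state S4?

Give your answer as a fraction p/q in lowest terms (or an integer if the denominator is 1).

Let h_i = expected steps to first reach S4 from state i.
Boundary: h_S4 = 0.
First-step equations for the other states:
  h_S0 = 1 + 1/10*h_S0 + 7/20*h_S1 + 1/20*h_S2 + 1/4*h_S3 + 1/4*h_S4
  h_S1 = 1 + 9/20*h_S0 + 3/20*h_S1 + 1/5*h_S2 + 1/10*h_S3 + 1/10*h_S4
  h_S2 = 1 + 7/20*h_S0 + 3/20*h_S1 + 1/20*h_S2 + 1/4*h_S3 + 1/5*h_S4
  h_S3 = 1 + 1/10*h_S0 + 1/5*h_S1 + 1/20*h_S2 + 11/20*h_S3 + 1/10*h_S4

Substituting h_S4 = 0 and rearranging gives the linear system (I - Q) h = 1:
  [9/10, -7/20, -1/20, -1/4] . (h_S0, h_S1, h_S2, h_S3) = 1
  [-9/20, 17/20, -1/5, -1/10] . (h_S0, h_S1, h_S2, h_S3) = 1
  [-7/20, -3/20, 19/20, -1/4] . (h_S0, h_S1, h_S2, h_S3) = 1
  [-1/10, -1/5, -1/20, 9/20] . (h_S0, h_S1, h_S2, h_S3) = 1

Solving yields:
  h_S0 = 860/141
  h_S1 = 950/141
  h_S2 = 295/47
  h_S3 = 1025/141

Starting state is S0, so the expected hitting time is h_S0 = 860/141.

Answer: 860/141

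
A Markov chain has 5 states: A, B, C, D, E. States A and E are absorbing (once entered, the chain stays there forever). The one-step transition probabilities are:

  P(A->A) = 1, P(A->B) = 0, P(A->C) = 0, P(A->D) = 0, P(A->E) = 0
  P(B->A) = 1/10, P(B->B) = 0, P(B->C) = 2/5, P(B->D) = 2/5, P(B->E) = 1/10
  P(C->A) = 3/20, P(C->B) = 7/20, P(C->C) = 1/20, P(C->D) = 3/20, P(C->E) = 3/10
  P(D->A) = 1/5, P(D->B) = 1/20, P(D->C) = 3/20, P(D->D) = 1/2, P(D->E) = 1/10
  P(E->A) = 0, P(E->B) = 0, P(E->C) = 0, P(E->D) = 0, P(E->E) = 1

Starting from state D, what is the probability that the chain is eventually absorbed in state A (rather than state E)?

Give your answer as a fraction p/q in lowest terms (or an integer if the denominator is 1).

Answer: 395/679

Derivation:
Let a_i = P(absorbed in A | start in state i).
Boundary conditions: a_A = 1, a_E = 0.
For each transient state i, a_i = sum_j P(i->j) * a_j:
  a_B = 1/10*a_A + 0*a_B + 2/5*a_C + 2/5*a_D + 1/10*a_E
  a_C = 3/20*a_A + 7/20*a_B + 1/20*a_C + 3/20*a_D + 3/10*a_E
  a_D = 1/5*a_A + 1/20*a_B + 3/20*a_C + 1/2*a_D + 1/10*a_E

Substituting a_A = 1 and a_E = 0, rearrange to (I - Q) a = r where r[i] = P(i -> A):
  [1, -2/5, -2/5] . (a_B, a_C, a_D) = 1/10
  [-7/20, 19/20, -3/20] . (a_B, a_C, a_D) = 3/20
  [-1/20, -3/20, 1/2] . (a_B, a_C, a_D) = 1/5

Solving yields:
  a_B = 689/1358
  a_C = 593/1358
  a_D = 395/679

Starting state is D, so the absorption probability is a_D = 395/679.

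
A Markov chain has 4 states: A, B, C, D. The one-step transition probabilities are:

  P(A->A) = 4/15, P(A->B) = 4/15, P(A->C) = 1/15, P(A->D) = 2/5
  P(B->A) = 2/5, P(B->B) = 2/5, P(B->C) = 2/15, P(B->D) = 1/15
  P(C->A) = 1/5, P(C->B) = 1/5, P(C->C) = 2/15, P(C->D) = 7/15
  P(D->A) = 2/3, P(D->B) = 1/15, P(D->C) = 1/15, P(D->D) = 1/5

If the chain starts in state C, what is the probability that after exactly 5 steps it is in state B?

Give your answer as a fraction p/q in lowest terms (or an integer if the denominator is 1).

Answer: 20108/84375

Derivation:
Computing P^5 by repeated multiplication:
P^1 =
  A: [4/15, 4/15, 1/15, 2/5]
  B: [2/5, 2/5, 2/15, 1/15]
  C: [1/5, 1/5, 2/15, 7/15]
  D: [2/3, 1/15, 1/15, 1/5]
P^2 =
  A: [103/225, 49/225, 4/45, 53/225]
  B: [76/225, 67/225, 23/225, 59/225]
  C: [106/225, 43/225, 4/45, 56/225]
  D: [79/225, 52/225, 17/225, 77/225]
P^3 =
  A: [48/125, 91/375, 98/1125, 322/1125]
  B: [91/225, 278/1125, 7/75, 287/1125]
  C: [434/1125, 266/1125, 32/375, 329/1125]
  D: [161/375, 28/125, 98/1125, 292/1125]
P^4 =
  A: [1376/3375, 3982/16875, 1496/16875, 4517/16875]
  B: [6673/16875, 818/3375, 1508/16875, 4604/16875]
  C: [1382/3375, 3949/16875, 1487/16875, 4529/16875]
  D: [6658/16875, 806/3375, 59/675, 4712/16875]
P^5 =
  A: [2246/5625, 6713/28125, 7451/84375, 4619/16875]
  B: [33932/84375, 4024/16875, 2497/28125, 22832/84375]
  C: [6739/16875, 20108/84375, 2479/28125, 4627/16875]
  D: [3791/9375, 6661/28125, 1492/16875, 22813/84375]

(P^5)[C -> B] = 20108/84375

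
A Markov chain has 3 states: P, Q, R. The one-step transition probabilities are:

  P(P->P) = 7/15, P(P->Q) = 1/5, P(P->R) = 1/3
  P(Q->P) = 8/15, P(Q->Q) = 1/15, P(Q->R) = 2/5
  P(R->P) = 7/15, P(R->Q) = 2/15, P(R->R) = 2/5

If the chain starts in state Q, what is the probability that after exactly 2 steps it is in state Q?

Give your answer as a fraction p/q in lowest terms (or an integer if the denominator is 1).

Answer: 37/225

Derivation:
Computing P^2 by repeated multiplication:
P^1 =
  P: [7/15, 1/5, 1/3]
  Q: [8/15, 1/15, 2/5]
  R: [7/15, 2/15, 2/5]
P^2 =
  P: [12/25, 34/225, 83/225]
  Q: [106/225, 37/225, 82/225]
  R: [107/225, 7/45, 83/225]

(P^2)[Q -> Q] = 37/225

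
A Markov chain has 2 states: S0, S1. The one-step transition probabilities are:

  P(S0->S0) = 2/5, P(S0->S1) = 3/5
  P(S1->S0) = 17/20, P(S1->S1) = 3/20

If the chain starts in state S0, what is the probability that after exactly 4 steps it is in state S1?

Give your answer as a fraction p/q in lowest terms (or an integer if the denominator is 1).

Answer: 15873/40000

Derivation:
Computing P^4 by repeated multiplication:
P^1 =
  S0: [2/5, 3/5]
  S1: [17/20, 3/20]
P^2 =
  S0: [67/100, 33/100]
  S1: [187/400, 213/400]
P^3 =
  S0: [1097/2000, 903/2000]
  S1: [5117/8000, 2883/8000]
P^4 =
  S0: [24127/40000, 15873/40000]
  S1: [89947/160000, 70053/160000]

(P^4)[S0 -> S1] = 15873/40000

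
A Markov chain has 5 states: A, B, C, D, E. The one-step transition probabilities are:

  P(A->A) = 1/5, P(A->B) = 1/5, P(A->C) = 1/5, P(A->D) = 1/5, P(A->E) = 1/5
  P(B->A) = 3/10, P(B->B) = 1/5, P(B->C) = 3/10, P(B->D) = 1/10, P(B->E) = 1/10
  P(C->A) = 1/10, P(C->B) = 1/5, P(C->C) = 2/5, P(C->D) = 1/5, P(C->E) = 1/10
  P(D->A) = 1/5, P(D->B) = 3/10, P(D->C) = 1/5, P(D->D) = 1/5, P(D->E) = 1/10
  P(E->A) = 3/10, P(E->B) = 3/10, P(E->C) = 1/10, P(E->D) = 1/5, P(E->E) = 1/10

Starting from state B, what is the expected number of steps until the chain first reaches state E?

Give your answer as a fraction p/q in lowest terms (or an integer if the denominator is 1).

Answer: 2225/268

Derivation:
Let h_i = expected steps to first reach E from state i.
Boundary: h_E = 0.
First-step equations for the other states:
  h_A = 1 + 1/5*h_A + 1/5*h_B + 1/5*h_C + 1/5*h_D + 1/5*h_E
  h_B = 1 + 3/10*h_A + 1/5*h_B + 3/10*h_C + 1/10*h_D + 1/10*h_E
  h_C = 1 + 1/10*h_A + 1/5*h_B + 2/5*h_C + 1/5*h_D + 1/10*h_E
  h_D = 1 + 1/5*h_A + 3/10*h_B + 1/5*h_C + 1/5*h_D + 1/10*h_E

Substituting h_E = 0 and rearranging gives the linear system (I - Q) h = 1:
  [4/5, -1/5, -1/5, -1/5] . (h_A, h_B, h_C, h_D) = 1
  [-3/10, 4/5, -3/10, -1/10] . (h_A, h_B, h_C, h_D) = 1
  [-1/10, -1/5, 3/5, -1/5] . (h_A, h_B, h_C, h_D) = 1
  [-1/5, -3/10, -1/5, 4/5] . (h_A, h_B, h_C, h_D) = 1

Solving yields:
  h_A = 505/67
  h_B = 2225/268
  h_C = 4545/536
  h_D = 4485/536

Starting state is B, so the expected hitting time is h_B = 2225/268.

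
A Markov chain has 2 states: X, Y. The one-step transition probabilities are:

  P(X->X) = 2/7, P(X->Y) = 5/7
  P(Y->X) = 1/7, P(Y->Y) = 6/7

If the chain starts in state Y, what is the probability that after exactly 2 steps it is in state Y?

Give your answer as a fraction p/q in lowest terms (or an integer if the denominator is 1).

Computing P^2 by repeated multiplication:
P^1 =
  X: [2/7, 5/7]
  Y: [1/7, 6/7]
P^2 =
  X: [9/49, 40/49]
  Y: [8/49, 41/49]

(P^2)[Y -> Y] = 41/49

Answer: 41/49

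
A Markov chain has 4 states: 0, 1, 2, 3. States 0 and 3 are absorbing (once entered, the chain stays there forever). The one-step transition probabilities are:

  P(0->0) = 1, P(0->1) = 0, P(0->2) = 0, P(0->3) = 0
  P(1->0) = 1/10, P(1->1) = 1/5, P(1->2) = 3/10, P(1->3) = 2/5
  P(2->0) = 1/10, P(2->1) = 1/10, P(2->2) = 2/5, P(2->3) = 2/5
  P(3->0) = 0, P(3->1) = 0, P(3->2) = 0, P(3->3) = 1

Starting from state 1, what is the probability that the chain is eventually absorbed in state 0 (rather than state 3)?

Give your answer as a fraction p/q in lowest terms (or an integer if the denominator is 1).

Let a_i = P(absorbed in 0 | start in state i).
Boundary conditions: a_0 = 1, a_3 = 0.
For each transient state i, a_i = sum_j P(i->j) * a_j:
  a_1 = 1/10*a_0 + 1/5*a_1 + 3/10*a_2 + 2/5*a_3
  a_2 = 1/10*a_0 + 1/10*a_1 + 2/5*a_2 + 2/5*a_3

Substituting a_0 = 1 and a_3 = 0, rearrange to (I - Q) a = r where r[i] = P(i -> 0):
  [4/5, -3/10] . (a_1, a_2) = 1/10
  [-1/10, 3/5] . (a_1, a_2) = 1/10

Solving yields:
  a_1 = 1/5
  a_2 = 1/5

Starting state is 1, so the absorption probability is a_1 = 1/5.

Answer: 1/5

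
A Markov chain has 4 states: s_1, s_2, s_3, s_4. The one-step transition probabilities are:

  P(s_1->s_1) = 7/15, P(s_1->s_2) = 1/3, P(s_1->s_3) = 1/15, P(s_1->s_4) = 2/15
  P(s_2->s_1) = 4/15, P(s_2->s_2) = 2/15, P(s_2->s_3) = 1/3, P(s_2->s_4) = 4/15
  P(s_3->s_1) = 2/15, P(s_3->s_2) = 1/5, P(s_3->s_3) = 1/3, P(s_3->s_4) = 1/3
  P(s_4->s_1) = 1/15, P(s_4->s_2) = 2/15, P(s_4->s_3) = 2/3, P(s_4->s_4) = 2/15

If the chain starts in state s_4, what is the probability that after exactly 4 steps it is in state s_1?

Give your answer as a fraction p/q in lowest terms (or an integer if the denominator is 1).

Computing P^4 by repeated multiplication:
P^1 =
  s_1: [7/15, 1/3, 1/15, 2/15]
  s_2: [4/15, 2/15, 1/3, 4/15]
  s_3: [2/15, 1/5, 1/3, 1/3]
  s_4: [1/15, 2/15, 2/3, 2/15]
P^2 =
  s_1: [73/225, 52/225, 19/75, 43/225]
  s_2: [2/9, 47/225, 79/225, 49/225]
  s_3: [41/225, 41/225, 92/225, 17/75]
  s_4: [37/225, 43/225, 9/25, 64/225]
P^3 =
  s_1: [292/1125, 242/1125, 1048/3375, 29/135]
  s_2: [149/675, 679/3375, 26/75, 781/3375]
  s_3: [686/3375, 133/675, 1216/3375, 808/3375]
  s_4: [73/375, 214/1125, 1297/3375, 779/3375]
P^4 =
  s_1: [11857/50625, 10426/50625, 16996/50625, 3782/16875]
  s_2: [1228/5625, 677/3375, 712/2025, 11618/50625]
  s_3: [10702/50625, 10024/50625, 673/1875, 11728/50625]
  s_4: [2108/10125, 10018/50625, 18142/50625, 53/225]

(P^4)[s_4 -> s_1] = 2108/10125

Answer: 2108/10125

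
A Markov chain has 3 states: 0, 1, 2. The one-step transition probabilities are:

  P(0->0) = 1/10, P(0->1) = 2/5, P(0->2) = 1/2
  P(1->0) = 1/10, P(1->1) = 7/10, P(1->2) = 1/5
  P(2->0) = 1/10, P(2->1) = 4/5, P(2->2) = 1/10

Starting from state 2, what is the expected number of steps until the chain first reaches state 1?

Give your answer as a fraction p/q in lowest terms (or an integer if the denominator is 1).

Answer: 25/19

Derivation:
Let h_i = expected steps to first reach 1 from state i.
Boundary: h_1 = 0.
First-step equations for the other states:
  h_0 = 1 + 1/10*h_0 + 2/5*h_1 + 1/2*h_2
  h_2 = 1 + 1/10*h_0 + 4/5*h_1 + 1/10*h_2

Substituting h_1 = 0 and rearranging gives the linear system (I - Q) h = 1:
  [9/10, -1/2] . (h_0, h_2) = 1
  [-1/10, 9/10] . (h_0, h_2) = 1

Solving yields:
  h_0 = 35/19
  h_2 = 25/19

Starting state is 2, so the expected hitting time is h_2 = 25/19.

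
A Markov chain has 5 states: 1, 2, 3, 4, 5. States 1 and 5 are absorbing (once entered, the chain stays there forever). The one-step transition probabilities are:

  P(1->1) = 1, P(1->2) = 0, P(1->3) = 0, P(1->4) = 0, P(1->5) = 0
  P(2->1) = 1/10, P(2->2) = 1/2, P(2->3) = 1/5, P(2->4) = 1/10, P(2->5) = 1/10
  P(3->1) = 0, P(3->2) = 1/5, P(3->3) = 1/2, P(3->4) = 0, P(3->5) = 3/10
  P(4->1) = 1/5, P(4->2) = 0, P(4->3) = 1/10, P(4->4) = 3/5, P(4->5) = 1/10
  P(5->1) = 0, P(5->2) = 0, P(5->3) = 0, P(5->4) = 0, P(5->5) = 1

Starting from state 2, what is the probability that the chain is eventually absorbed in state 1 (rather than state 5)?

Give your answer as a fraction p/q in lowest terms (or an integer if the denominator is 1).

Let a_i = P(absorbed in 1 | start in state i).
Boundary conditions: a_1 = 1, a_5 = 0.
For each transient state i, a_i = sum_j P(i->j) * a_j:
  a_2 = 1/10*a_1 + 1/2*a_2 + 1/5*a_3 + 1/10*a_4 + 1/10*a_5
  a_3 = 0*a_1 + 1/5*a_2 + 1/2*a_3 + 0*a_4 + 3/10*a_5
  a_4 = 1/5*a_1 + 0*a_2 + 1/10*a_3 + 3/5*a_4 + 1/10*a_5

Substituting a_1 = 1 and a_5 = 0, rearrange to (I - Q) a = r where r[i] = P(i -> 1):
  [1/2, -1/5, -1/10] . (a_2, a_3, a_4) = 1/10
  [-1/5, 1/2, 0] . (a_2, a_3, a_4) = 0
  [0, -1/10, 2/5] . (a_2, a_3, a_4) = 1/5

Solving yields:
  a_2 = 15/41
  a_3 = 6/41
  a_4 = 22/41

Starting state is 2, so the absorption probability is a_2 = 15/41.

Answer: 15/41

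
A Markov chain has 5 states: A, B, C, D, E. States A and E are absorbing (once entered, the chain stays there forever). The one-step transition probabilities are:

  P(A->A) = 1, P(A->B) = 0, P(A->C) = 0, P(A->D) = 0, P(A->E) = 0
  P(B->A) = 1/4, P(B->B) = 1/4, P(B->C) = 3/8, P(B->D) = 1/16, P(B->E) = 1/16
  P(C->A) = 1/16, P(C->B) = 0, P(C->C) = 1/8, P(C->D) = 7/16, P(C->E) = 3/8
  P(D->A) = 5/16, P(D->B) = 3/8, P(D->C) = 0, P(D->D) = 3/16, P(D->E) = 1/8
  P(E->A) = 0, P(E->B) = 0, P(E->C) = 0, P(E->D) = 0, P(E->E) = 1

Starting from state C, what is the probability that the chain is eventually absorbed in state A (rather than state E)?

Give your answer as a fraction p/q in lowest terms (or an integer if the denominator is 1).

Answer: 123/308

Derivation:
Let a_i = P(absorbed in A | start in state i).
Boundary conditions: a_A = 1, a_E = 0.
For each transient state i, a_i = sum_j P(i->j) * a_j:
  a_B = 1/4*a_A + 1/4*a_B + 3/8*a_C + 1/16*a_D + 1/16*a_E
  a_C = 1/16*a_A + 0*a_B + 1/8*a_C + 7/16*a_D + 3/8*a_E
  a_D = 5/16*a_A + 3/8*a_B + 0*a_C + 3/16*a_D + 1/8*a_E

Substituting a_A = 1 and a_E = 0, rearrange to (I - Q) a = r where r[i] = P(i -> A):
  [3/4, -3/8, -1/16] . (a_B, a_C, a_D) = 1/4
  [0, 7/8, -7/16] . (a_B, a_C, a_D) = 1/16
  [-3/8, 0, 13/16] . (a_B, a_C, a_D) = 5/16

Solving yields:
  a_B = 181/308
  a_C = 123/308
  a_D = 101/154

Starting state is C, so the absorption probability is a_C = 123/308.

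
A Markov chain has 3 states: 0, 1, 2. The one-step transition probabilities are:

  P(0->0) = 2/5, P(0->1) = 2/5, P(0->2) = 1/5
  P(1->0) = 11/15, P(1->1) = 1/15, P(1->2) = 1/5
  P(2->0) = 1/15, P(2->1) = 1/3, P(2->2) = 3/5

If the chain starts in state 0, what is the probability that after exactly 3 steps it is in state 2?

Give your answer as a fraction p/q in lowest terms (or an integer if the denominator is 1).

Answer: 39/125

Derivation:
Computing P^3 by repeated multiplication:
P^1 =
  0: [2/5, 2/5, 1/5]
  1: [11/15, 1/15, 1/5]
  2: [1/15, 1/3, 3/5]
P^2 =
  0: [7/15, 19/75, 7/25]
  1: [16/45, 82/225, 7/25]
  2: [14/45, 56/225, 11/25]
P^3 =
  0: [88/225, 334/1125, 39/125]
  1: [289/675, 877/3375, 39/125]
  2: [227/675, 971/3375, 47/125]

(P^3)[0 -> 2] = 39/125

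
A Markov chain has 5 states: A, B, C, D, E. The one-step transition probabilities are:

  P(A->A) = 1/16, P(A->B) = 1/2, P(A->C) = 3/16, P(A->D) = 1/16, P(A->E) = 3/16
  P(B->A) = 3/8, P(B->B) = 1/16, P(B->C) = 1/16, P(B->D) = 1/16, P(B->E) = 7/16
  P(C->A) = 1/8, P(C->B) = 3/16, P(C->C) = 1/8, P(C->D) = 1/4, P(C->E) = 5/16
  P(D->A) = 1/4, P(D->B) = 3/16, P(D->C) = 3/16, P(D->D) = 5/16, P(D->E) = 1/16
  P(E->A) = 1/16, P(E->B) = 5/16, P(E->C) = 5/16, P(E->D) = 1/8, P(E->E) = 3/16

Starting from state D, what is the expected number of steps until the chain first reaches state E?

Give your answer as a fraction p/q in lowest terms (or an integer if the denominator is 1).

Answer: 44992/9563

Derivation:
Let h_i = expected steps to first reach E from state i.
Boundary: h_E = 0.
First-step equations for the other states:
  h_A = 1 + 1/16*h_A + 1/2*h_B + 3/16*h_C + 1/16*h_D + 3/16*h_E
  h_B = 1 + 3/8*h_A + 1/16*h_B + 1/16*h_C + 1/16*h_D + 7/16*h_E
  h_C = 1 + 1/8*h_A + 3/16*h_B + 1/8*h_C + 1/4*h_D + 5/16*h_E
  h_D = 1 + 1/4*h_A + 3/16*h_B + 3/16*h_C + 5/16*h_D + 1/16*h_E

Substituting h_E = 0 and rearranging gives the linear system (I - Q) h = 1:
  [15/16, -1/2, -3/16, -1/16] . (h_A, h_B, h_C, h_D) = 1
  [-3/8, 15/16, -1/16, -1/16] . (h_A, h_B, h_C, h_D) = 1
  [-1/8, -3/16, 7/8, -1/4] . (h_A, h_B, h_C, h_D) = 1
  [-1/4, -3/16, -3/16, 11/16] . (h_A, h_B, h_C, h_D) = 1

Solving yields:
  h_A = 36336/9563
  h_B = 30096/9563
  h_C = 35424/9563
  h_D = 44992/9563

Starting state is D, so the expected hitting time is h_D = 44992/9563.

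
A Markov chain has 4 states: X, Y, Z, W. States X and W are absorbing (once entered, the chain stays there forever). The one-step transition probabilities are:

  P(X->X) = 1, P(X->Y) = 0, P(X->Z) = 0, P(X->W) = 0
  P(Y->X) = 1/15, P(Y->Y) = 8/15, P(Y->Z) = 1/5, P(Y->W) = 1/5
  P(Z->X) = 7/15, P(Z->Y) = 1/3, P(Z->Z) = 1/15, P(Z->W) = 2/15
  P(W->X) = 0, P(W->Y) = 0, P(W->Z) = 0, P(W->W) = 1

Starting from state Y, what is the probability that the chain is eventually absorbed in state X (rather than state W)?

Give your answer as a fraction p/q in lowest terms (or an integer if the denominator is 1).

Answer: 35/83

Derivation:
Let a_i = P(absorbed in X | start in state i).
Boundary conditions: a_X = 1, a_W = 0.
For each transient state i, a_i = sum_j P(i->j) * a_j:
  a_Y = 1/15*a_X + 8/15*a_Y + 1/5*a_Z + 1/5*a_W
  a_Z = 7/15*a_X + 1/3*a_Y + 1/15*a_Z + 2/15*a_W

Substituting a_X = 1 and a_W = 0, rearrange to (I - Q) a = r where r[i] = P(i -> X):
  [7/15, -1/5] . (a_Y, a_Z) = 1/15
  [-1/3, 14/15] . (a_Y, a_Z) = 7/15

Solving yields:
  a_Y = 35/83
  a_Z = 54/83

Starting state is Y, so the absorption probability is a_Y = 35/83.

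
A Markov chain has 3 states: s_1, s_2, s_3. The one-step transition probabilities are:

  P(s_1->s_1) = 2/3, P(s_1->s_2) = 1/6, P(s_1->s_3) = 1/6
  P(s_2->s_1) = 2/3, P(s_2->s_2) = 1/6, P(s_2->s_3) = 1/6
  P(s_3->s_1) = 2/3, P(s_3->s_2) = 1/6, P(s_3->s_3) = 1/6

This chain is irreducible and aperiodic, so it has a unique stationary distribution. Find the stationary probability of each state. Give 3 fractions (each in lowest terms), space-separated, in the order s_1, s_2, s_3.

The stationary distribution satisfies pi = pi * P, i.e.:
  pi_s_1 = 2/3*pi_s_1 + 2/3*pi_s_2 + 2/3*pi_s_3
  pi_s_2 = 1/6*pi_s_1 + 1/6*pi_s_2 + 1/6*pi_s_3
  pi_s_3 = 1/6*pi_s_1 + 1/6*pi_s_2 + 1/6*pi_s_3
with normalization: pi_s_1 + pi_s_2 + pi_s_3 = 1.

Using the first 2 balance equations plus normalization, the linear system A*pi = b is:
  [-1/3, 2/3, 2/3] . pi = 0
  [1/6, -5/6, 1/6] . pi = 0
  [1, 1, 1] . pi = 1

Solving yields:
  pi_s_1 = 2/3
  pi_s_2 = 1/6
  pi_s_3 = 1/6

Verification (pi * P):
  2/3*2/3 + 1/6*2/3 + 1/6*2/3 = 2/3 = pi_s_1  (ok)
  2/3*1/6 + 1/6*1/6 + 1/6*1/6 = 1/6 = pi_s_2  (ok)
  2/3*1/6 + 1/6*1/6 + 1/6*1/6 = 1/6 = pi_s_3  (ok)

Answer: 2/3 1/6 1/6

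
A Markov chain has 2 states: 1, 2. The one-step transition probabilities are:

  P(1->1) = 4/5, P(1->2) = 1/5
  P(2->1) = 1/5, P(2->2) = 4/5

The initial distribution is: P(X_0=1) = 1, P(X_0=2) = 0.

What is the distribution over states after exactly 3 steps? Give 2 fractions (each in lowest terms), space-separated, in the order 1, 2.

Propagating the distribution step by step (d_{t+1} = d_t * P):
d_0 = (1=1, 2=0)
  d_1[1] = 1*4/5 + 0*1/5 = 4/5
  d_1[2] = 1*1/5 + 0*4/5 = 1/5
d_1 = (1=4/5, 2=1/5)
  d_2[1] = 4/5*4/5 + 1/5*1/5 = 17/25
  d_2[2] = 4/5*1/5 + 1/5*4/5 = 8/25
d_2 = (1=17/25, 2=8/25)
  d_3[1] = 17/25*4/5 + 8/25*1/5 = 76/125
  d_3[2] = 17/25*1/5 + 8/25*4/5 = 49/125
d_3 = (1=76/125, 2=49/125)

Answer: 76/125 49/125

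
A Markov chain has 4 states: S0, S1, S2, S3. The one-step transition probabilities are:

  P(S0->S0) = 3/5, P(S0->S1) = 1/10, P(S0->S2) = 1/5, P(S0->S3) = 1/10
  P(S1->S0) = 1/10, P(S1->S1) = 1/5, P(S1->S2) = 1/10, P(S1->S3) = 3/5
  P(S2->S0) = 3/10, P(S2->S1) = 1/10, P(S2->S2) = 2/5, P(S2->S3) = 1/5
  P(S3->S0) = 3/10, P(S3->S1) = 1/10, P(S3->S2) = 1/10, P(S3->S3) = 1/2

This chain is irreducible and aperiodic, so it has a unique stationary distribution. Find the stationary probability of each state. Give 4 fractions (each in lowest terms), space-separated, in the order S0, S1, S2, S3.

Answer: 25/63 1/9 88/441 43/147

Derivation:
The stationary distribution satisfies pi = pi * P, i.e.:
  pi_S0 = 3/5*pi_S0 + 1/10*pi_S1 + 3/10*pi_S2 + 3/10*pi_S3
  pi_S1 = 1/10*pi_S0 + 1/5*pi_S1 + 1/10*pi_S2 + 1/10*pi_S3
  pi_S2 = 1/5*pi_S0 + 1/10*pi_S1 + 2/5*pi_S2 + 1/10*pi_S3
  pi_S3 = 1/10*pi_S0 + 3/5*pi_S1 + 1/5*pi_S2 + 1/2*pi_S3
with normalization: pi_S0 + pi_S1 + pi_S2 + pi_S3 = 1.

Using the first 3 balance equations plus normalization, the linear system A*pi = b is:
  [-2/5, 1/10, 3/10, 3/10] . pi = 0
  [1/10, -4/5, 1/10, 1/10] . pi = 0
  [1/5, 1/10, -3/5, 1/10] . pi = 0
  [1, 1, 1, 1] . pi = 1

Solving yields:
  pi_S0 = 25/63
  pi_S1 = 1/9
  pi_S2 = 88/441
  pi_S3 = 43/147

Verification (pi * P):
  25/63*3/5 + 1/9*1/10 + 88/441*3/10 + 43/147*3/10 = 25/63 = pi_S0  (ok)
  25/63*1/10 + 1/9*1/5 + 88/441*1/10 + 43/147*1/10 = 1/9 = pi_S1  (ok)
  25/63*1/5 + 1/9*1/10 + 88/441*2/5 + 43/147*1/10 = 88/441 = pi_S2  (ok)
  25/63*1/10 + 1/9*3/5 + 88/441*1/5 + 43/147*1/2 = 43/147 = pi_S3  (ok)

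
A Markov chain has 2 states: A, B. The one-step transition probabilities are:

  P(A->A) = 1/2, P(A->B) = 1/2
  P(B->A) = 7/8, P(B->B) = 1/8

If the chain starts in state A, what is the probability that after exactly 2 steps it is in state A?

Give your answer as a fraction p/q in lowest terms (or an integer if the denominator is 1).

Computing P^2 by repeated multiplication:
P^1 =
  A: [1/2, 1/2]
  B: [7/8, 1/8]
P^2 =
  A: [11/16, 5/16]
  B: [35/64, 29/64]

(P^2)[A -> A] = 11/16

Answer: 11/16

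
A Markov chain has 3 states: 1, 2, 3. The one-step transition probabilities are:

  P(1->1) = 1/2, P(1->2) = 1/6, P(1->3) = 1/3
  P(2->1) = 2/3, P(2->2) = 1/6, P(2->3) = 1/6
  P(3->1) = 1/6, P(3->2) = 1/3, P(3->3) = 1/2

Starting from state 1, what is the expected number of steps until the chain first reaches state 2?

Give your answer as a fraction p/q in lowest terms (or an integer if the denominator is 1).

Let h_i = expected steps to first reach 2 from state i.
Boundary: h_2 = 0.
First-step equations for the other states:
  h_1 = 1 + 1/2*h_1 + 1/6*h_2 + 1/3*h_3
  h_3 = 1 + 1/6*h_1 + 1/3*h_2 + 1/2*h_3

Substituting h_2 = 0 and rearranging gives the linear system (I - Q) h = 1:
  [1/2, -1/3] . (h_1, h_3) = 1
  [-1/6, 1/2] . (h_1, h_3) = 1

Solving yields:
  h_1 = 30/7
  h_3 = 24/7

Starting state is 1, so the expected hitting time is h_1 = 30/7.

Answer: 30/7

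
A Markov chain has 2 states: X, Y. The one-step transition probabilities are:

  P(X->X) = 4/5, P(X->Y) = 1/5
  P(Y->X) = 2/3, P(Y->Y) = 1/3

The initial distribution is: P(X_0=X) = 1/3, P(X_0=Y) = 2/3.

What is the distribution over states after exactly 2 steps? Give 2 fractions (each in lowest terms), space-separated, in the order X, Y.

Propagating the distribution step by step (d_{t+1} = d_t * P):
d_0 = (X=1/3, Y=2/3)
  d_1[X] = 1/3*4/5 + 2/3*2/3 = 32/45
  d_1[Y] = 1/3*1/5 + 2/3*1/3 = 13/45
d_1 = (X=32/45, Y=13/45)
  d_2[X] = 32/45*4/5 + 13/45*2/3 = 514/675
  d_2[Y] = 32/45*1/5 + 13/45*1/3 = 161/675
d_2 = (X=514/675, Y=161/675)

Answer: 514/675 161/675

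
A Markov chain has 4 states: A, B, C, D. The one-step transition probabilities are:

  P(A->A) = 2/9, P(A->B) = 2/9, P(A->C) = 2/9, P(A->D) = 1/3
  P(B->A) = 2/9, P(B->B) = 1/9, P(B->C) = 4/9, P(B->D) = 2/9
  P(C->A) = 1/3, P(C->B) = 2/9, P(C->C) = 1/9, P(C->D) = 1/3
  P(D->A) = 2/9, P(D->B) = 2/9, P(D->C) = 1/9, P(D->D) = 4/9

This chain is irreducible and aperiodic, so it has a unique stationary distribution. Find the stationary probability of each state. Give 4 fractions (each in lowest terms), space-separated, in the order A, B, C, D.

Answer: 49/200 1/5 41/200 7/20

Derivation:
The stationary distribution satisfies pi = pi * P, i.e.:
  pi_A = 2/9*pi_A + 2/9*pi_B + 1/3*pi_C + 2/9*pi_D
  pi_B = 2/9*pi_A + 1/9*pi_B + 2/9*pi_C + 2/9*pi_D
  pi_C = 2/9*pi_A + 4/9*pi_B + 1/9*pi_C + 1/9*pi_D
  pi_D = 1/3*pi_A + 2/9*pi_B + 1/3*pi_C + 4/9*pi_D
with normalization: pi_A + pi_B + pi_C + pi_D = 1.

Using the first 3 balance equations plus normalization, the linear system A*pi = b is:
  [-7/9, 2/9, 1/3, 2/9] . pi = 0
  [2/9, -8/9, 2/9, 2/9] . pi = 0
  [2/9, 4/9, -8/9, 1/9] . pi = 0
  [1, 1, 1, 1] . pi = 1

Solving yields:
  pi_A = 49/200
  pi_B = 1/5
  pi_C = 41/200
  pi_D = 7/20

Verification (pi * P):
  49/200*2/9 + 1/5*2/9 + 41/200*1/3 + 7/20*2/9 = 49/200 = pi_A  (ok)
  49/200*2/9 + 1/5*1/9 + 41/200*2/9 + 7/20*2/9 = 1/5 = pi_B  (ok)
  49/200*2/9 + 1/5*4/9 + 41/200*1/9 + 7/20*1/9 = 41/200 = pi_C  (ok)
  49/200*1/3 + 1/5*2/9 + 41/200*1/3 + 7/20*4/9 = 7/20 = pi_D  (ok)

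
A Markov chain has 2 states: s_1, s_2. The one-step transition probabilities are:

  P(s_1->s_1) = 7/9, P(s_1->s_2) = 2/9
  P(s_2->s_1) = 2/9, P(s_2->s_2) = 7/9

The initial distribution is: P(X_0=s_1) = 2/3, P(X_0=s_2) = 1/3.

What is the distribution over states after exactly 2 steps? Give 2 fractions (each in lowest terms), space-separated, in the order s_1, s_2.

Answer: 134/243 109/243

Derivation:
Propagating the distribution step by step (d_{t+1} = d_t * P):
d_0 = (s_1=2/3, s_2=1/3)
  d_1[s_1] = 2/3*7/9 + 1/3*2/9 = 16/27
  d_1[s_2] = 2/3*2/9 + 1/3*7/9 = 11/27
d_1 = (s_1=16/27, s_2=11/27)
  d_2[s_1] = 16/27*7/9 + 11/27*2/9 = 134/243
  d_2[s_2] = 16/27*2/9 + 11/27*7/9 = 109/243
d_2 = (s_1=134/243, s_2=109/243)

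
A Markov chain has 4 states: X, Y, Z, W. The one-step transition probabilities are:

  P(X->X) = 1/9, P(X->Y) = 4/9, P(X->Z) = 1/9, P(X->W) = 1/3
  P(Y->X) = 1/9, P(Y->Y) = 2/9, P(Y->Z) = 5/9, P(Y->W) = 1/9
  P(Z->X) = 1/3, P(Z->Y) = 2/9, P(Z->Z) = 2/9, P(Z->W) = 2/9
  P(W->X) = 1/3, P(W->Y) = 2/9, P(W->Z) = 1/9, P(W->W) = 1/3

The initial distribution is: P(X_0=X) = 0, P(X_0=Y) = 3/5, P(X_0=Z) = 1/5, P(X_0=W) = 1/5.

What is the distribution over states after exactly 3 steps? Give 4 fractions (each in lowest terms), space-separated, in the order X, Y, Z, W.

Propagating the distribution step by step (d_{t+1} = d_t * P):
d_0 = (X=0, Y=3/5, Z=1/5, W=1/5)
  d_1[X] = 0*1/9 + 3/5*1/9 + 1/5*1/3 + 1/5*1/3 = 1/5
  d_1[Y] = 0*4/9 + 3/5*2/9 + 1/5*2/9 + 1/5*2/9 = 2/9
  d_1[Z] = 0*1/9 + 3/5*5/9 + 1/5*2/9 + 1/5*1/9 = 2/5
  d_1[W] = 0*1/3 + 3/5*1/9 + 1/5*2/9 + 1/5*1/3 = 8/45
d_1 = (X=1/5, Y=2/9, Z=2/5, W=8/45)
  d_2[X] = 1/5*1/9 + 2/9*1/9 + 2/5*1/3 + 8/45*1/3 = 97/405
  d_2[Y] = 1/5*4/9 + 2/9*2/9 + 2/5*2/9 + 8/45*2/9 = 4/15
  d_2[Z] = 1/5*1/9 + 2/9*5/9 + 2/5*2/9 + 8/45*1/9 = 103/405
  d_2[W] = 1/5*1/3 + 2/9*1/9 + 2/5*2/9 + 8/45*1/3 = 97/405
d_2 = (X=97/405, Y=4/15, Z=103/405, W=97/405)
  d_3[X] = 97/405*1/9 + 4/15*1/9 + 103/405*1/3 + 97/405*1/3 = 161/729
  d_3[Y] = 97/405*4/9 + 4/15*2/9 + 103/405*2/9 + 97/405*2/9 = 1004/3645
  d_3[Z] = 97/405*1/9 + 4/15*5/9 + 103/405*2/9 + 97/405*1/9 = 188/729
  d_3[W] = 97/405*1/3 + 4/15*1/9 + 103/405*2/9 + 97/405*1/3 = 896/3645
d_3 = (X=161/729, Y=1004/3645, Z=188/729, W=896/3645)

Answer: 161/729 1004/3645 188/729 896/3645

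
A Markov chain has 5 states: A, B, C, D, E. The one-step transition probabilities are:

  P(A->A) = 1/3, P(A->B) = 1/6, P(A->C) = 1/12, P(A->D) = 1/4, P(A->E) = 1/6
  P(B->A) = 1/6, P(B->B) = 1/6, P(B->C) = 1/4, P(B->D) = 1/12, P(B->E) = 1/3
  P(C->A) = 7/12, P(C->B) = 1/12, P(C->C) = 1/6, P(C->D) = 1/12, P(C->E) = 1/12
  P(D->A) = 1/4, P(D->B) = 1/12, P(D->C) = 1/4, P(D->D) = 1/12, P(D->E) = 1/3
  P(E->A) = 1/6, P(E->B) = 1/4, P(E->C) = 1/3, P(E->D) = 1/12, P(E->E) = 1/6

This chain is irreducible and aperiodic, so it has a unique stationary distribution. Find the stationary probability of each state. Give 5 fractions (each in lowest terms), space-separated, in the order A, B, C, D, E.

Answer: 1477/4726 3673/23630 2339/11815 320/2363 2347/11815

Derivation:
The stationary distribution satisfies pi = pi * P, i.e.:
  pi_A = 1/3*pi_A + 1/6*pi_B + 7/12*pi_C + 1/4*pi_D + 1/6*pi_E
  pi_B = 1/6*pi_A + 1/6*pi_B + 1/12*pi_C + 1/12*pi_D + 1/4*pi_E
  pi_C = 1/12*pi_A + 1/4*pi_B + 1/6*pi_C + 1/4*pi_D + 1/3*pi_E
  pi_D = 1/4*pi_A + 1/12*pi_B + 1/12*pi_C + 1/12*pi_D + 1/12*pi_E
  pi_E = 1/6*pi_A + 1/3*pi_B + 1/12*pi_C + 1/3*pi_D + 1/6*pi_E
with normalization: pi_A + pi_B + pi_C + pi_D + pi_E = 1.

Using the first 4 balance equations plus normalization, the linear system A*pi = b is:
  [-2/3, 1/6, 7/12, 1/4, 1/6] . pi = 0
  [1/6, -5/6, 1/12, 1/12, 1/4] . pi = 0
  [1/12, 1/4, -5/6, 1/4, 1/3] . pi = 0
  [1/4, 1/12, 1/12, -11/12, 1/12] . pi = 0
  [1, 1, 1, 1, 1] . pi = 1

Solving yields:
  pi_A = 1477/4726
  pi_B = 3673/23630
  pi_C = 2339/11815
  pi_D = 320/2363
  pi_E = 2347/11815

Verification (pi * P):
  1477/4726*1/3 + 3673/23630*1/6 + 2339/11815*7/12 + 320/2363*1/4 + 2347/11815*1/6 = 1477/4726 = pi_A  (ok)
  1477/4726*1/6 + 3673/23630*1/6 + 2339/11815*1/12 + 320/2363*1/12 + 2347/11815*1/4 = 3673/23630 = pi_B  (ok)
  1477/4726*1/12 + 3673/23630*1/4 + 2339/11815*1/6 + 320/2363*1/4 + 2347/11815*1/3 = 2339/11815 = pi_C  (ok)
  1477/4726*1/4 + 3673/23630*1/12 + 2339/11815*1/12 + 320/2363*1/12 + 2347/11815*1/12 = 320/2363 = pi_D  (ok)
  1477/4726*1/6 + 3673/23630*1/3 + 2339/11815*1/12 + 320/2363*1/3 + 2347/11815*1/6 = 2347/11815 = pi_E  (ok)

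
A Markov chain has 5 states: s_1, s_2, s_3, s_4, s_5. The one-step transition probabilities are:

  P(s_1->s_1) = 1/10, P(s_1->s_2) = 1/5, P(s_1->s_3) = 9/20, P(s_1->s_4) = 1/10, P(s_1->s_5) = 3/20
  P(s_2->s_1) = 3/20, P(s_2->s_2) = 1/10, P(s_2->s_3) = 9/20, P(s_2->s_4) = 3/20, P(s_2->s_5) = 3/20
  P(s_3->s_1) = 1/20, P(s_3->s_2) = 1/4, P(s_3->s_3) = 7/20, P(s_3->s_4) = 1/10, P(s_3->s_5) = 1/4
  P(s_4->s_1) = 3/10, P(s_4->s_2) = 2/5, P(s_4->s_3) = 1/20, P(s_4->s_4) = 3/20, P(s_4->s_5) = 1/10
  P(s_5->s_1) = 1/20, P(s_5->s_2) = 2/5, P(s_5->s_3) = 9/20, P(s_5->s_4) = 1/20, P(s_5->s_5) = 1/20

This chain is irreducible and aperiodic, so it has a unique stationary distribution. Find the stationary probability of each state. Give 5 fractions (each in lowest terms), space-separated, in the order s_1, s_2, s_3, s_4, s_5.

Answer: 5379/49967 49673/199868 36897/99934 10959/99934 32967/199868

Derivation:
The stationary distribution satisfies pi = pi * P, i.e.:
  pi_s_1 = 1/10*pi_s_1 + 3/20*pi_s_2 + 1/20*pi_s_3 + 3/10*pi_s_4 + 1/20*pi_s_5
  pi_s_2 = 1/5*pi_s_1 + 1/10*pi_s_2 + 1/4*pi_s_3 + 2/5*pi_s_4 + 2/5*pi_s_5
  pi_s_3 = 9/20*pi_s_1 + 9/20*pi_s_2 + 7/20*pi_s_3 + 1/20*pi_s_4 + 9/20*pi_s_5
  pi_s_4 = 1/10*pi_s_1 + 3/20*pi_s_2 + 1/10*pi_s_3 + 3/20*pi_s_4 + 1/20*pi_s_5
  pi_s_5 = 3/20*pi_s_1 + 3/20*pi_s_2 + 1/4*pi_s_3 + 1/10*pi_s_4 + 1/20*pi_s_5
with normalization: pi_s_1 + pi_s_2 + pi_s_3 + pi_s_4 + pi_s_5 = 1.

Using the first 4 balance equations plus normalization, the linear system A*pi = b is:
  [-9/10, 3/20, 1/20, 3/10, 1/20] . pi = 0
  [1/5, -9/10, 1/4, 2/5, 2/5] . pi = 0
  [9/20, 9/20, -13/20, 1/20, 9/20] . pi = 0
  [1/10, 3/20, 1/10, -17/20, 1/20] . pi = 0
  [1, 1, 1, 1, 1] . pi = 1

Solving yields:
  pi_s_1 = 5379/49967
  pi_s_2 = 49673/199868
  pi_s_3 = 36897/99934
  pi_s_4 = 10959/99934
  pi_s_5 = 32967/199868

Verification (pi * P):
  5379/49967*1/10 + 49673/199868*3/20 + 36897/99934*1/20 + 10959/99934*3/10 + 32967/199868*1/20 = 5379/49967 = pi_s_1  (ok)
  5379/49967*1/5 + 49673/199868*1/10 + 36897/99934*1/4 + 10959/99934*2/5 + 32967/199868*2/5 = 49673/199868 = pi_s_2  (ok)
  5379/49967*9/20 + 49673/199868*9/20 + 36897/99934*7/20 + 10959/99934*1/20 + 32967/199868*9/20 = 36897/99934 = pi_s_3  (ok)
  5379/49967*1/10 + 49673/199868*3/20 + 36897/99934*1/10 + 10959/99934*3/20 + 32967/199868*1/20 = 10959/99934 = pi_s_4  (ok)
  5379/49967*3/20 + 49673/199868*3/20 + 36897/99934*1/4 + 10959/99934*1/10 + 32967/199868*1/20 = 32967/199868 = pi_s_5  (ok)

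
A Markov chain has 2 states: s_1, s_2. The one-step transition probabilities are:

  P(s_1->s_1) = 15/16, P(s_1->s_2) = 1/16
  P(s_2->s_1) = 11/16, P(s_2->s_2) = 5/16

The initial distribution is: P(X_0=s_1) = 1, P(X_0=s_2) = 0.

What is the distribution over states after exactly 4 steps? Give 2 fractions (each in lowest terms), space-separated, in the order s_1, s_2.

Answer: 939/1024 85/1024

Derivation:
Propagating the distribution step by step (d_{t+1} = d_t * P):
d_0 = (s_1=1, s_2=0)
  d_1[s_1] = 1*15/16 + 0*11/16 = 15/16
  d_1[s_2] = 1*1/16 + 0*5/16 = 1/16
d_1 = (s_1=15/16, s_2=1/16)
  d_2[s_1] = 15/16*15/16 + 1/16*11/16 = 59/64
  d_2[s_2] = 15/16*1/16 + 1/16*5/16 = 5/64
d_2 = (s_1=59/64, s_2=5/64)
  d_3[s_1] = 59/64*15/16 + 5/64*11/16 = 235/256
  d_3[s_2] = 59/64*1/16 + 5/64*5/16 = 21/256
d_3 = (s_1=235/256, s_2=21/256)
  d_4[s_1] = 235/256*15/16 + 21/256*11/16 = 939/1024
  d_4[s_2] = 235/256*1/16 + 21/256*5/16 = 85/1024
d_4 = (s_1=939/1024, s_2=85/1024)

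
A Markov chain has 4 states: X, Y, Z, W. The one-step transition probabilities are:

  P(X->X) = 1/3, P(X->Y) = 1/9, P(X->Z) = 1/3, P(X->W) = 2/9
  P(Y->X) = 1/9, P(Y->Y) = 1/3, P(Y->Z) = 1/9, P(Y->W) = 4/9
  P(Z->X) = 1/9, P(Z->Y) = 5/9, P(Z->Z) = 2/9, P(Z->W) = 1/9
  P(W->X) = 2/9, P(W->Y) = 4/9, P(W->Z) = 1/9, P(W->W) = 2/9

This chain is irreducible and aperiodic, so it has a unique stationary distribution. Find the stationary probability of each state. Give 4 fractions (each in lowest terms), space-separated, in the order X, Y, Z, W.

The stationary distribution satisfies pi = pi * P, i.e.:
  pi_X = 1/3*pi_X + 1/9*pi_Y + 1/9*pi_Z + 2/9*pi_W
  pi_Y = 1/9*pi_X + 1/3*pi_Y + 5/9*pi_Z + 4/9*pi_W
  pi_Z = 1/3*pi_X + 1/9*pi_Y + 2/9*pi_Z + 1/9*pi_W
  pi_W = 2/9*pi_X + 4/9*pi_Y + 1/9*pi_Z + 2/9*pi_W
with normalization: pi_X + pi_Y + pi_Z + pi_W = 1.

Using the first 3 balance equations plus normalization, the linear system A*pi = b is:
  [-2/3, 1/9, 1/9, 2/9] . pi = 0
  [1/9, -2/3, 5/9, 4/9] . pi = 0
  [1/3, 1/9, -7/9, 1/9] . pi = 0
  [1, 1, 1, 1] . pi = 1

Solving yields:
  pi_X = 117/638
  pi_Y = 21/58
  pi_Z = 109/638
  pi_W = 181/638

Verification (pi * P):
  117/638*1/3 + 21/58*1/9 + 109/638*1/9 + 181/638*2/9 = 117/638 = pi_X  (ok)
  117/638*1/9 + 21/58*1/3 + 109/638*5/9 + 181/638*4/9 = 21/58 = pi_Y  (ok)
  117/638*1/3 + 21/58*1/9 + 109/638*2/9 + 181/638*1/9 = 109/638 = pi_Z  (ok)
  117/638*2/9 + 21/58*4/9 + 109/638*1/9 + 181/638*2/9 = 181/638 = pi_W  (ok)

Answer: 117/638 21/58 109/638 181/638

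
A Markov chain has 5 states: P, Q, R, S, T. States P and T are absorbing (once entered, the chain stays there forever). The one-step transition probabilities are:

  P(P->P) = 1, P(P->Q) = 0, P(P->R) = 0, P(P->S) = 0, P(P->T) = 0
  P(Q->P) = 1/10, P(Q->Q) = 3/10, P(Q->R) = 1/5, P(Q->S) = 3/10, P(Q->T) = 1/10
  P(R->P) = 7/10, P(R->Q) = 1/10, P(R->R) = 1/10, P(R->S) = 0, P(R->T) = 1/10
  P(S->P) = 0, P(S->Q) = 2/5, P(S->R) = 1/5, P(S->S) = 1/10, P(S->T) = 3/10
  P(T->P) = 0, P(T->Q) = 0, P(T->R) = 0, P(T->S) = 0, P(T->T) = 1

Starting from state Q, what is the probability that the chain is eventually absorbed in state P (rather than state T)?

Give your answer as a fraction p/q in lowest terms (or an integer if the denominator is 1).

Let a_i = P(absorbed in P | start in state i).
Boundary conditions: a_P = 1, a_T = 0.
For each transient state i, a_i = sum_j P(i->j) * a_j:
  a_Q = 1/10*a_P + 3/10*a_Q + 1/5*a_R + 3/10*a_S + 1/10*a_T
  a_R = 7/10*a_P + 1/10*a_Q + 1/10*a_R + 0*a_S + 1/10*a_T
  a_S = 0*a_P + 2/5*a_Q + 1/5*a_R + 1/10*a_S + 3/10*a_T

Substituting a_P = 1 and a_T = 0, rearrange to (I - Q) a = r where r[i] = P(i -> P):
  [7/10, -1/5, -3/10] . (a_Q, a_R, a_S) = 1/10
  [-1/10, 9/10, 0] . (a_Q, a_R, a_S) = 7/10
  [-2/5, -1/5, 9/10] . (a_Q, a_R, a_S) = 0

Solving yields:
  a_Q = 83/145
  a_R = 122/145
  a_S = 64/145

Starting state is Q, so the absorption probability is a_Q = 83/145.

Answer: 83/145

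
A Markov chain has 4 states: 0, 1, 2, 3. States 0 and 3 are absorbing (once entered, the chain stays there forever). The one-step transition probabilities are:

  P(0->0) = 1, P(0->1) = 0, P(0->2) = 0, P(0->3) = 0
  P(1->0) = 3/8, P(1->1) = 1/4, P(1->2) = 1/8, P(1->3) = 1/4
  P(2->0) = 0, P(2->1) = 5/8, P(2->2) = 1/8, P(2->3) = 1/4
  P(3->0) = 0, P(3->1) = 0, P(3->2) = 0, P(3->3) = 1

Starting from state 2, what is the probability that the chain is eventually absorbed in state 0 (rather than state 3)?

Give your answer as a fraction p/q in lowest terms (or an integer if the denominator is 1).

Answer: 15/37

Derivation:
Let a_i = P(absorbed in 0 | start in state i).
Boundary conditions: a_0 = 1, a_3 = 0.
For each transient state i, a_i = sum_j P(i->j) * a_j:
  a_1 = 3/8*a_0 + 1/4*a_1 + 1/8*a_2 + 1/4*a_3
  a_2 = 0*a_0 + 5/8*a_1 + 1/8*a_2 + 1/4*a_3

Substituting a_0 = 1 and a_3 = 0, rearrange to (I - Q) a = r where r[i] = P(i -> 0):
  [3/4, -1/8] . (a_1, a_2) = 3/8
  [-5/8, 7/8] . (a_1, a_2) = 0

Solving yields:
  a_1 = 21/37
  a_2 = 15/37

Starting state is 2, so the absorption probability is a_2 = 15/37.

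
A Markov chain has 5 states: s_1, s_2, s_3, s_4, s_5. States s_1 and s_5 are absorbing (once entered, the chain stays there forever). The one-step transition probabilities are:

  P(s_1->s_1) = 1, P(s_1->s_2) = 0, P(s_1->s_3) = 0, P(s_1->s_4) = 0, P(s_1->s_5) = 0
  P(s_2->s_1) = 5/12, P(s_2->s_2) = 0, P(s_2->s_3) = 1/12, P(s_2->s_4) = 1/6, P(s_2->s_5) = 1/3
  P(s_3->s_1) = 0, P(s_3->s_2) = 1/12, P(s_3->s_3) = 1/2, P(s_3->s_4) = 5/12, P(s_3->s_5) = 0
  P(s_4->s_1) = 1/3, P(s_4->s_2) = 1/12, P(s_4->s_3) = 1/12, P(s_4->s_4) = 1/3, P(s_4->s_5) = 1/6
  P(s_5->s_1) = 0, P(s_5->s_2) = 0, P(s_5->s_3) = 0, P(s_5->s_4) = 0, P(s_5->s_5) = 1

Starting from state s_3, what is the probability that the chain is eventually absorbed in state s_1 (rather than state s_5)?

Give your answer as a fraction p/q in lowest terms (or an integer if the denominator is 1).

Answer: 313/489

Derivation:
Let a_i = P(absorbed in s_1 | start in state i).
Boundary conditions: a_s_1 = 1, a_s_5 = 0.
For each transient state i, a_i = sum_j P(i->j) * a_j:
  a_s_2 = 5/12*a_s_1 + 0*a_s_2 + 1/12*a_s_3 + 1/6*a_s_4 + 1/3*a_s_5
  a_s_3 = 0*a_s_1 + 1/12*a_s_2 + 1/2*a_s_3 + 5/12*a_s_4 + 0*a_s_5
  a_s_4 = 1/3*a_s_1 + 1/12*a_s_2 + 1/12*a_s_3 + 1/3*a_s_4 + 1/6*a_s_5

Substituting a_s_1 = 1 and a_s_5 = 0, rearrange to (I - Q) a = r where r[i] = P(i -> s_1):
  [1, -1/12, -1/6] . (a_s_2, a_s_3, a_s_4) = 5/12
  [-1/12, 1/2, -5/12] . (a_s_2, a_s_3, a_s_4) = 0
  [-1/12, -1/12, 2/3] . (a_s_2, a_s_3, a_s_4) = 1/3

Solving yields:
  a_s_2 = 283/489
  a_s_3 = 313/489
  a_s_4 = 319/489

Starting state is s_3, so the absorption probability is a_s_3 = 313/489.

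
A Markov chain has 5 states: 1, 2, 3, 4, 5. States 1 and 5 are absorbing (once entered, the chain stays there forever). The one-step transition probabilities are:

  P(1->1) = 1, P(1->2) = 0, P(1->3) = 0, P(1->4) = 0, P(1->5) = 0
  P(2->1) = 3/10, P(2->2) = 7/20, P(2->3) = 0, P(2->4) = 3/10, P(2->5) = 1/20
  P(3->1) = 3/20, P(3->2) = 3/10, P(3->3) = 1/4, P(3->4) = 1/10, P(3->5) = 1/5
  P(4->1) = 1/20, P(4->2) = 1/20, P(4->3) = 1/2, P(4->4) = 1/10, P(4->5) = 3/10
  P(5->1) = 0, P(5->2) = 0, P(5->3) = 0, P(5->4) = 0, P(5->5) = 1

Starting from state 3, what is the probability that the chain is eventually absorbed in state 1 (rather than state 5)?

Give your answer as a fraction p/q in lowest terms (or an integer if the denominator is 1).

Answer: 703/1400

Derivation:
Let a_i = P(absorbed in 1 | start in state i).
Boundary conditions: a_1 = 1, a_5 = 0.
For each transient state i, a_i = sum_j P(i->j) * a_j:
  a_2 = 3/10*a_1 + 7/20*a_2 + 0*a_3 + 3/10*a_4 + 1/20*a_5
  a_3 = 3/20*a_1 + 3/10*a_2 + 1/4*a_3 + 1/10*a_4 + 1/5*a_5
  a_4 = 1/20*a_1 + 1/20*a_2 + 1/2*a_3 + 1/10*a_4 + 3/10*a_5

Substituting a_1 = 1 and a_5 = 0, rearrange to (I - Q) a = r where r[i] = P(i -> 1):
  [13/20, 0, -3/10] . (a_2, a_3, a_4) = 3/10
  [-3/10, 3/4, -1/10] . (a_2, a_3, a_4) = 3/20
  [-1/20, -1/2, 9/10] . (a_2, a_3, a_4) = 1/20

Solving yields:
  a_2 = 177/280
  a_3 = 703/1400
  a_4 = 207/560

Starting state is 3, so the absorption probability is a_3 = 703/1400.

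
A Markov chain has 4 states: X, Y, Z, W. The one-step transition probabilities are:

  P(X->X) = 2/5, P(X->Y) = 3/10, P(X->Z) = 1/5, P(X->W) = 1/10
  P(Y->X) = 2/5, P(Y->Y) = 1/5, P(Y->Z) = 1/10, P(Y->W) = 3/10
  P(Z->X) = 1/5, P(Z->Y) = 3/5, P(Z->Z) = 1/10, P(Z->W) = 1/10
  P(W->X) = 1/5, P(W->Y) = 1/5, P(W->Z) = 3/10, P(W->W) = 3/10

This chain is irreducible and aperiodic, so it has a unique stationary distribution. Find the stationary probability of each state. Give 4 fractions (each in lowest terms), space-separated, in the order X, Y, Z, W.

The stationary distribution satisfies pi = pi * P, i.e.:
  pi_X = 2/5*pi_X + 2/5*pi_Y + 1/5*pi_Z + 1/5*pi_W
  pi_Y = 3/10*pi_X + 1/5*pi_Y + 3/5*pi_Z + 1/5*pi_W
  pi_Z = 1/5*pi_X + 1/10*pi_Y + 1/10*pi_Z + 3/10*pi_W
  pi_W = 1/10*pi_X + 3/10*pi_Y + 1/10*pi_Z + 3/10*pi_W
with normalization: pi_X + pi_Y + pi_Z + pi_W = 1.

Using the first 3 balance equations plus normalization, the linear system A*pi = b is:
  [-3/5, 2/5, 1/5, 1/5] . pi = 0
  [3/10, -4/5, 3/5, 1/5] . pi = 0
  [1/5, 1/10, -9/10, 3/10] . pi = 0
  [1, 1, 1, 1] . pi = 1

Solving yields:
  pi_X = 41/126
  pi_Y = 19/63
  pi_Z = 29/168
  pi_W = 101/504

Verification (pi * P):
  41/126*2/5 + 19/63*2/5 + 29/168*1/5 + 101/504*1/5 = 41/126 = pi_X  (ok)
  41/126*3/10 + 19/63*1/5 + 29/168*3/5 + 101/504*1/5 = 19/63 = pi_Y  (ok)
  41/126*1/5 + 19/63*1/10 + 29/168*1/10 + 101/504*3/10 = 29/168 = pi_Z  (ok)
  41/126*1/10 + 19/63*3/10 + 29/168*1/10 + 101/504*3/10 = 101/504 = pi_W  (ok)

Answer: 41/126 19/63 29/168 101/504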